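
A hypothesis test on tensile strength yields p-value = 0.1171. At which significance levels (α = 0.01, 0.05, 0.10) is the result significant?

p = 0.1171. Not significant at any of the given levels.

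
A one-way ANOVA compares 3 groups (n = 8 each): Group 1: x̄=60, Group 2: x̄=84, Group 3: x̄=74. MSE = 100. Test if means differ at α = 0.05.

Grand mean = 72.67. SS_between = 2325.33, MS_between = 1162.67. F = 11.627, F_crit ≈ 3.467. Reject H₀.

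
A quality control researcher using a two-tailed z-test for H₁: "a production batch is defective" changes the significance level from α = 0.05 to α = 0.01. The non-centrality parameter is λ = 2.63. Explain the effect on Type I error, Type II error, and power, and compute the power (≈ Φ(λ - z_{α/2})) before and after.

Decreasing α from 0.05 to 0.01:
• Type I error rate decreases (α is the Type I rate by definition).
• Critical value moves from z_{α/2} = 1.96 to 2.576, so power = Φ(λ - z_{α/2}) goes from Φ(2.63 - 1.96) = 0.749 to Φ(2.63 - 2.576) = 0.522.
• Type II error rate β = 1 - power therefore increases (0.251 → 0.478).
Appropriate when false positives are costly — here, scrapping a good batch — wasted material and cost for no reason.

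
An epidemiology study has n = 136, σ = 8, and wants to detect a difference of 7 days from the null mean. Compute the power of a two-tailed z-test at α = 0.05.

SE = σ/√n = 8/√136 = 0.686. Non-centrality λ = d/SE = 7/0.686 = 10.204. Power ≈ Φ(λ - z_{α/2}) = Φ(10.204 - 1.96) = Φ(8.244) = 1.0.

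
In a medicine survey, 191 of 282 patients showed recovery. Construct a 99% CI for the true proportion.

p̂ = 0.677. CI = p̂ ± z*√(p̂(1-p̂)/n) = (0.606, 0.749)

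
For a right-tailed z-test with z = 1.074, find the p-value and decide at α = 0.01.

p = P(Z > 1.074) = 1 - Φ(1.074) ≈ 0.1414. Since p ≥ 0.01, fail to reject H₀ (not significant) at α = 0.01.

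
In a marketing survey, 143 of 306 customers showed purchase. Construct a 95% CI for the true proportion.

p̂ = 0.467. CI = p̂ ± z*√(p̂(1-p̂)/n) = (0.411, 0.523)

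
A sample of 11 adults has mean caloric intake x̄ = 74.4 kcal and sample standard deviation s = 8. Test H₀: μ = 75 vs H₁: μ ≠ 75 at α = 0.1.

t = (x̄ - μ₀)/(s/√n) = (74.4 - 75)/(8/√11) = -0.249. df = 10, critical t = ±1.812. Fail to reject H₀.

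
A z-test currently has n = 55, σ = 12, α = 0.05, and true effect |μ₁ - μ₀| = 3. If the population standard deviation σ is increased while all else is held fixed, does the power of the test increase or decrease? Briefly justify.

Power decreases: a larger σ inflates the standard error σ/√n, pulling the sampling distribution under H₁ back toward the critical value.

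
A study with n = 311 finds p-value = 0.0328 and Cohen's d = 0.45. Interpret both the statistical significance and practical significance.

Statistically significant (p = 0.0328 < 0.05). Cohen's d = 0.45 indicates a small effect size. Both statistical and practical significance should be considered.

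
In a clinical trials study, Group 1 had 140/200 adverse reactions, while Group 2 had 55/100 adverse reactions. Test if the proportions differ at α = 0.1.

p̂₁ = 0.7, p̂₂ = 0.55, pooled p̂ = 0.65. z = 2.568. Critical: ±1.645. Reject H₀.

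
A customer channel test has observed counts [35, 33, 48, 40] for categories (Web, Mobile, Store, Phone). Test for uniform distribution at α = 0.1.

Expected = 39 each. χ² = Σ(O-E)²/E = 3.436. df = 3, critical value = 6.251. Fail to reject H₀.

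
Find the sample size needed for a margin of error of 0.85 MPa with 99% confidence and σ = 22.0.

n = (z*σ/E)² = (2.576×22.0/0.85)² = 4445.3 → n = 4446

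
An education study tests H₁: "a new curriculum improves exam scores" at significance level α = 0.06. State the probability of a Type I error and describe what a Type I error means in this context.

P(Type I error) = α = 0.06. A Type I error is rejecting H₀ when H₀ is actually true (false positive) — here, concluding that a new curriculum improves exam scores when in fact this is not the case. Consequence: adopting a curriculum that gives no real benefit — disruption for nothing.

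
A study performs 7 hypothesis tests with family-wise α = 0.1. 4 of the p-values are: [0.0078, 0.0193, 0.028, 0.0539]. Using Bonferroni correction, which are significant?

Bonferroni α = 0.1/7 = 0.01429. Significant p-values: [0.0078]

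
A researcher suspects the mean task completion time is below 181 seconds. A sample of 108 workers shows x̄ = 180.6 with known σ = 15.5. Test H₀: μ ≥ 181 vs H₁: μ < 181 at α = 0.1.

z = -0.268. Critical value: -1.28. Fail to reject H₀.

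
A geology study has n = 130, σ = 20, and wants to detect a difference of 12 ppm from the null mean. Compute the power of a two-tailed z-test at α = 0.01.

SE = σ/√n = 20/√130 = 1.754. Non-centrality λ = d/SE = 12/1.754 = 6.841. Power ≈ Φ(λ - z_{α/2}) = Φ(6.841 - 2.576) = Φ(4.265) = 1.0.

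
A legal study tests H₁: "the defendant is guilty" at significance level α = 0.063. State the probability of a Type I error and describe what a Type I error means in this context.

P(Type I error) = α = 0.063. A Type I error is rejecting H₀ when H₀ is actually true (false positive) — here, concluding that the defendant is guilty when in fact this is not the case. Consequence: convicting an innocent person.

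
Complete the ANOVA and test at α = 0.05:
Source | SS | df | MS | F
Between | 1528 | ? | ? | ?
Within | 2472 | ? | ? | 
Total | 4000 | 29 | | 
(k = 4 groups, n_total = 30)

df_between = 3, df_within = 26. MS_between = 509.33, MS_within = 95.08. F = 5.357, F_crit ≈ 2.975. Reject H₀.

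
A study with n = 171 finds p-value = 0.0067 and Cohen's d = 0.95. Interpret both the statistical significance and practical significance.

Statistically significant (p = 0.0067 < 0.05). Cohen's d = 0.95 indicates a large effect size. Both statistical and practical significance should be considered.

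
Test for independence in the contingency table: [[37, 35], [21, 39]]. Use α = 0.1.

χ² = 3.569. df = 1, critical = 2.706. Reject H₀. Variables are dependent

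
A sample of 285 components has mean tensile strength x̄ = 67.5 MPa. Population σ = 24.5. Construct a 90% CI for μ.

CI = x̄ ± z*(σ/√n) = 67.5 ± 1.645(24.5/√285) = 67.5 ± 2.39 = (65.11, 69.89)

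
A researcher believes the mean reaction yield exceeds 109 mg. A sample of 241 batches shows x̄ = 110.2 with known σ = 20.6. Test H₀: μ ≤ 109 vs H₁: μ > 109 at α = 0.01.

z = 0.904. Critical value: 2.33. Fail to reject H₀.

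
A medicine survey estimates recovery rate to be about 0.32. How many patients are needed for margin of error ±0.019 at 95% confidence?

n = z²p(1-p)/E² = 1.96²×0.32×0.68/0.019² = 2315.6 → n = 2316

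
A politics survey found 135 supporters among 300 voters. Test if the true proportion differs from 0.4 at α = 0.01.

p̂ = 0.45, p₀ = 0.4. z = (p̂ - p₀)/√(p₀(1-p₀)/n) = 1.768. Critical: ±2.576. Fail to reject H₀.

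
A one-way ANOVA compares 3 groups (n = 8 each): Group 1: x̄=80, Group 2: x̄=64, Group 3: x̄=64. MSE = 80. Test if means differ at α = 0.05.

Grand mean = 69.33. SS_between = 1365.33, MS_between = 682.67. F = 8.533, F_crit ≈ 3.467. Reject H₀.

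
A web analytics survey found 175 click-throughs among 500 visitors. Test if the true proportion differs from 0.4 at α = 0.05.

p̂ = 0.35, p₀ = 0.4. z = (p̂ - p₀)/√(p₀(1-p₀)/n) = -2.282. Critical: ±1.96. Reject H₀.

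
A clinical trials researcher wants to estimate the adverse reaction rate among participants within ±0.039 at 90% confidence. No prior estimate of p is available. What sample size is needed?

Conservative approach: use p = 0.5 (maximizes p(1-p) = 0.25). n = z²(0.25)/E² = 1.645²×0.25/0.039² = 444.8 → n = 445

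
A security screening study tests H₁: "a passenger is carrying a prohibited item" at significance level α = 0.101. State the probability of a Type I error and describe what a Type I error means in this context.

P(Type I error) = α = 0.101. A Type I error is rejecting H₀ when H₀ is actually true (false positive) — here, concluding that a passenger is carrying a prohibited item when in fact this is not the case. Consequence: detaining an innocent passenger — delay and inconvenience.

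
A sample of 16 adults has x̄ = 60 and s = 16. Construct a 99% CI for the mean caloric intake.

CI = x̄ ± t*(s/√n) = 60 ± 2.947(16/√16) = (48.21, 71.79)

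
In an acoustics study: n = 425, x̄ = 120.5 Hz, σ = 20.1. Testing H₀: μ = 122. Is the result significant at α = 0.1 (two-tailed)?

z = (120.5 - 122)/(20.1/√425) = -1.538. Since |z| ≤ 1.645, not significant at α = 0.1.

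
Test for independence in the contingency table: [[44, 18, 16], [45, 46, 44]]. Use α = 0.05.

χ² = 10.851. df = 2, critical = 5.991. Reject H₀. Variables are dependent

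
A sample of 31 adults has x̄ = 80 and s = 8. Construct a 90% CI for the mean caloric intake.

CI = x̄ ± t*(s/√n) = 80 ± 1.697(8/√31) = (77.56, 82.44)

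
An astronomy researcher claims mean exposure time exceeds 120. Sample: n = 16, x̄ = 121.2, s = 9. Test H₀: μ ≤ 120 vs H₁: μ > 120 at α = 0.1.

t = (121.2 - 120)/(9/√16) = 0.533, df = 15. Critical t = 1.341. Fail to reject H₀.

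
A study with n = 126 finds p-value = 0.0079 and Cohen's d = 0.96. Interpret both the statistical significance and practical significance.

Statistically significant (p = 0.0079 < 0.05). Cohen's d = 0.96 indicates a large effect size. Both statistical and practical significance should be considered.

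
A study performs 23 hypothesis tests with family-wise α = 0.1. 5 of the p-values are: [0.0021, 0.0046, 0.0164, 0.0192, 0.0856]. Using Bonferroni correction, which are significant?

Bonferroni α = 0.1/23 = 0.00435. Significant p-values: [0.0021]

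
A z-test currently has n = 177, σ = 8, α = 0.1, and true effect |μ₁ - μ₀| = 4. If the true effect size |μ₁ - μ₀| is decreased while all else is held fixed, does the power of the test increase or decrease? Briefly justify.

Power decreases: a smaller true effect decreases the non-centrality λ = |μ₁ - μ₀|/(σ/√n).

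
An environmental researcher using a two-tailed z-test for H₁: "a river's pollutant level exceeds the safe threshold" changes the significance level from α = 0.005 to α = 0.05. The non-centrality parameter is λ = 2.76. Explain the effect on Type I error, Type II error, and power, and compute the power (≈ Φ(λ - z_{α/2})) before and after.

Increasing α from 0.005 to 0.05:
• Type I error rate increases (α is the Type I rate by definition).
• Critical value moves from z_{α/2} = 2.807 to 1.96, so power = Φ(λ - z_{α/2}) goes from Φ(2.76 - 2.807) = 0.481 to Φ(2.76 - 1.96) = 0.788.
• Type II error rate β = 1 - power therefore decreases (0.519 → 0.212).
Appropriate when false negatives are costly — here, allowing unsafe pollution to continue.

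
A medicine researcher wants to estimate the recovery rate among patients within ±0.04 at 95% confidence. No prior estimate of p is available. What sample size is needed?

Conservative approach: use p = 0.5 (maximizes p(1-p) = 0.25). n = z²(0.25)/E² = 1.96²×0.25/0.04² = 600.2 → n = 601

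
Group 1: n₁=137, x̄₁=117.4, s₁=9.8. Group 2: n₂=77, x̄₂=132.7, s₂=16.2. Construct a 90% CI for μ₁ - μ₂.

Difference = -15.3. SE = √(9.8²/137 + 16.2²/77) = 2.027. CI = (-18.63, -11.97)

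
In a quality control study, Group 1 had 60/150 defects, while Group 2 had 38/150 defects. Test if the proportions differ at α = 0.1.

p̂₁ = 0.4, p̂₂ = 0.253, pooled p̂ = 0.327. z = 2.708. Critical: ±1.645. Reject H₀.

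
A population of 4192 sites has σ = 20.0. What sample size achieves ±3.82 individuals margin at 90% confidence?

Without FPC: n₀ = (1.645×20.0/3.82)² = 74.176. With FPC: n = n₀N/(n₀+N-1) = 72.9 → n = 73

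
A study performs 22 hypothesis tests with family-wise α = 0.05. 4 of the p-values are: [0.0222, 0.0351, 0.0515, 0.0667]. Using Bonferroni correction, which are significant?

Bonferroni α = 0.05/22 = 0.00227. None of the given p-values are significant.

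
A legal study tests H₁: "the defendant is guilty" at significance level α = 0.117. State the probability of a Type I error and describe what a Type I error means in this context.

P(Type I error) = α = 0.117. A Type I error is rejecting H₀ when H₀ is actually true (false positive) — here, concluding that the defendant is guilty when in fact this is not the case. Consequence: convicting an innocent person.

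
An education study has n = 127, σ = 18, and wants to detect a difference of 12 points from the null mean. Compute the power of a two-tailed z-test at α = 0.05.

SE = σ/√n = 18/√127 = 1.597. Non-centrality λ = d/SE = 12/1.597 = 7.513. Power ≈ Φ(λ - z_{α/2}) = Φ(7.513 - 1.96) = Φ(5.553) = 1.0.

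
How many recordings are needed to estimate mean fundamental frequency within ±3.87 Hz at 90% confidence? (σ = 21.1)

n = (z*σ/E)² = (1.645×21.1/3.87)² = 80.4 → n = 81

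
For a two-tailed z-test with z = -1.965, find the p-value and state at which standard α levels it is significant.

p = 2·P(Z > |-1.965|) = 2·(1 - Φ(1.965)) ≈ 0.0494. Significant at α = 0.1; Significant at α = 0.05.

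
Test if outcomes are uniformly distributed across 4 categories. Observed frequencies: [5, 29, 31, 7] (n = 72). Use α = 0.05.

Expected = 18 each. χ² = Σ(O-E)²/E = 32.222. df = 3, critical value = 7.815. Reject H₀.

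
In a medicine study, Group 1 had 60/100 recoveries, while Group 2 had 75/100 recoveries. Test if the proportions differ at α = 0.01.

p̂₁ = 0.6, p̂₂ = 0.75, pooled p̂ = 0.675. z = -2.265. Critical: ±2.576. Fail to reject H₀.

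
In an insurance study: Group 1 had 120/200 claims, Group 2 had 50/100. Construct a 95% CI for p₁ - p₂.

p̂₁ = 0.6, p̂₂ = 0.5. Difference = 0.1. CI = (-0.019, 0.219)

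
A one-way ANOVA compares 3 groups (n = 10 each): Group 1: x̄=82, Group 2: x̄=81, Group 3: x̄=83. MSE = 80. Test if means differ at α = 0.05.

Grand mean = 82.0. SS_between = 20.0, MS_between = 10.0. F = 0.125, F_crit ≈ 3.354. Fail to reject H₀.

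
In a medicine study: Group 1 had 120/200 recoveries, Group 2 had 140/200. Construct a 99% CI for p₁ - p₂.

p̂₁ = 0.6, p̂₂ = 0.7. Difference = -0.1. CI = (-0.222, 0.022)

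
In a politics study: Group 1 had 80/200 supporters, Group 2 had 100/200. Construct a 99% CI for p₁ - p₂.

p̂₁ = 0.4, p̂₂ = 0.5. Difference = -0.1. CI = (-0.228, 0.028)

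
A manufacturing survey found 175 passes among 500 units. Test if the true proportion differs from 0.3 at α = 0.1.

p̂ = 0.35, p₀ = 0.3. z = (p̂ - p₀)/√(p₀(1-p₀)/n) = 2.44. Critical: ±1.645. Reject H₀.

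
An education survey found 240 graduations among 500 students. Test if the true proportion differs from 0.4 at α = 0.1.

p̂ = 0.48, p₀ = 0.4. z = (p̂ - p₀)/√(p₀(1-p₀)/n) = 3.651. Critical: ±1.645. Reject H₀.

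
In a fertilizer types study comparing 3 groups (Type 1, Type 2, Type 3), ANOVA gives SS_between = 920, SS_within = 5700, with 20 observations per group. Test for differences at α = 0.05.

df_between = 2, df_within = 57. F = MS_between/MS_within = 460.0/100.0 = 4.6. F_crit ≈ 3.159. Reject H₀. At least one mean differs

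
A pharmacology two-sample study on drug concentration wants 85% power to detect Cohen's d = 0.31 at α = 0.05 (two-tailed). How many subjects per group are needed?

z_{α/2} = 1.96, z_β = Φ⁻¹(0.85) = 1.036. For small effect (d = 0.31): n per group = 2(z_{α/2} + z_β)²/d² = 2(1.96 + 1.036)²/0.31² = 186.8 → 187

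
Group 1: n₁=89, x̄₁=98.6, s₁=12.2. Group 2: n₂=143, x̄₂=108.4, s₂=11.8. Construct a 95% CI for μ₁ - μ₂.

Difference = -9.8. SE = √(12.2²/89 + 11.8²/143) = 1.627. CI = (-12.99, -6.61)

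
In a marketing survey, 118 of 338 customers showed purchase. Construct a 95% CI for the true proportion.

p̂ = 0.349. CI = p̂ ± z*√(p̂(1-p̂)/n) = (0.298, 0.4)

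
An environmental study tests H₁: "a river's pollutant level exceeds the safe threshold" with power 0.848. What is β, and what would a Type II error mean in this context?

β = 1 - power = 1 - 0.848 = 0.152. A Type II error is failing to reject H₀ when H₀ is false (false negative) — here, failing to conclude that a river's pollutant level exceeds the safe threshold when in fact it is true. Consequence: allowing unsafe pollution to continue.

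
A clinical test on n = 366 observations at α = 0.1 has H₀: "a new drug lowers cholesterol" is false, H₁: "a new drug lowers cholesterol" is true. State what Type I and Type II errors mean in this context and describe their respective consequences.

Type I (false positive): concluding that a new drug lowers cholesterol when it is not — approving an ineffective drug — patients take a useless medication and may skip effective alternatives. Type II (false negative): failing to conclude that a new drug lowers cholesterol when it is — shelving an effective drug — patients miss out on a treatment that would have helped. Which is costlier depends on domain priorities and is a judgement call rather than a statistical fact.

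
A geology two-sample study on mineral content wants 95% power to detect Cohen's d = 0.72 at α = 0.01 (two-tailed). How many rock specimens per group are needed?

z_{α/2} = 2.576, z_β = Φ⁻¹(0.95) = 1.645. For medium effect (d = 0.72): n per group = 2(z_{α/2} + z_β)²/d² = 2(2.576 + 1.645)²/0.72² = 68.7 → 69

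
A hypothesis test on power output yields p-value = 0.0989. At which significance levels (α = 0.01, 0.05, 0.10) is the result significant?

p = 0.0989. Significant at: α = 0.1.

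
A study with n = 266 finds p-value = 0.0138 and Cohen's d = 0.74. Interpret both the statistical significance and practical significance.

Statistically significant (p = 0.0138 < 0.05). Cohen's d = 0.74 indicates a medium effect size. Both statistical and practical significance should be considered.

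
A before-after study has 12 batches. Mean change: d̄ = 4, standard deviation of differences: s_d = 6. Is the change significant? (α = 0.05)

t = d̄/(s_d/√n) = 4/(6/√12) = 2.309. df = 11, critical t = ±2.201. Reject H₀.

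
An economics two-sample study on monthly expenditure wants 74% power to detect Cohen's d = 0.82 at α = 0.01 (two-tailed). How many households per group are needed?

z_{α/2} = 2.576, z_β = Φ⁻¹(0.74) = 0.643. For large effect (d = 0.82): n per group = 2(z_{α/2} + z_β)²/d² = 2(2.576 + 0.643)²/0.82² = 30.8 → 31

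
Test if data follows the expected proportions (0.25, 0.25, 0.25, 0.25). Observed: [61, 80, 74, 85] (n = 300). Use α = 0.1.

Expected: [75.0, 75.0, 75.0, 75.0]. χ² = 4.293. df = 3, critical = 6.251. Fail to reject H₀.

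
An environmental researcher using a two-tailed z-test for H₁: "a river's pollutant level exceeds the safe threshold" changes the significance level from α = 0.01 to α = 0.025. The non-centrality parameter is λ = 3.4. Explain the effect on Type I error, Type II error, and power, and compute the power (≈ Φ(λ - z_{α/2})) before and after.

Increasing α from 0.01 to 0.025:
• Type I error rate increases (α is the Type I rate by definition).
• Critical value moves from z_{α/2} = 2.576 to 2.241, so power = Φ(λ - z_{α/2}) goes from Φ(3.4 - 2.576) = 0.795 to Φ(3.4 - 2.241) = 0.877.
• Type II error rate β = 1 - power therefore decreases (0.205 → 0.123).
Appropriate when false negatives are costly — here, allowing unsafe pollution to continue.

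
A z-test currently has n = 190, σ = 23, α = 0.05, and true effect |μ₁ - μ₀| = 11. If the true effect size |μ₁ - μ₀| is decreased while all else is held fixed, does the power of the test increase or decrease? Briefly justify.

Power decreases: a smaller true effect decreases the non-centrality λ = |μ₁ - μ₀|/(σ/√n).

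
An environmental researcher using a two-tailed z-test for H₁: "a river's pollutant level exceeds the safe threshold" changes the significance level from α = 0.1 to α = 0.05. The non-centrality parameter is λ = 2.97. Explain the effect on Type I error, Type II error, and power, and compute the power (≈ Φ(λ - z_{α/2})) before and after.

Decreasing α from 0.1 to 0.05:
• Type I error rate decreases (α is the Type I rate by definition).
• Critical value moves from z_{α/2} = 1.645 to 1.96, so power = Φ(λ - z_{α/2}) goes from Φ(2.97 - 1.645) = 0.907 to Φ(2.97 - 1.96) = 0.844.
• Type II error rate β = 1 - power therefore increases (0.093 → 0.156).
Appropriate when false positives are costly — here, shutting down a compliant factory unnecessarily.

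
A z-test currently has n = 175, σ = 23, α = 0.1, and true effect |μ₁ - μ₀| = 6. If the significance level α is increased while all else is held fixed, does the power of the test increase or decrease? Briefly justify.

Power increases: a larger α lowers the critical value, so more of the H₁ sampling distribution falls in the rejection region.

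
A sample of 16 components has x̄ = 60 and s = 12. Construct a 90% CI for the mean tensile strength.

CI = x̄ ± t*(s/√n) = 60 ± 1.753(12/√16) = (54.74, 65.26)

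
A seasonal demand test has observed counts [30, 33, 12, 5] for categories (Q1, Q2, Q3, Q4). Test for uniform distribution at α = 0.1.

Expected = 20 each. χ² = Σ(O-E)²/E = 27.9. df = 3, critical value = 6.251. Reject H₀.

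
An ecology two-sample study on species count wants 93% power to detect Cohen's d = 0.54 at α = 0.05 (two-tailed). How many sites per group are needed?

z_{α/2} = 1.96, z_β = Φ⁻¹(0.93) = 1.476. For medium effect (d = 0.54): n per group = 2(z_{α/2} + z_β)²/d² = 2(1.96 + 1.476)²/0.54² = 81.0 → 81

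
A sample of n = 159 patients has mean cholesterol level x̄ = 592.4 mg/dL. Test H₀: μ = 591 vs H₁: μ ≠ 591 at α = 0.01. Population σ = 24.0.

z = (x̄ - μ₀)/(σ/√n) = (592.4 - 591)/(24.0/√159) = 0.736. Critical value: ±2.576. Since |0.736| ≤ 2.576, Fail to reject H₀.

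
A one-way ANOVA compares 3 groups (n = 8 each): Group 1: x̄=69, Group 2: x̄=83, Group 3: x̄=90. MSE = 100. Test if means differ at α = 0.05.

Grand mean = 80.67. SS_between = 1829.33, MS_between = 914.67. F = 9.147, F_crit ≈ 3.467. Reject H₀.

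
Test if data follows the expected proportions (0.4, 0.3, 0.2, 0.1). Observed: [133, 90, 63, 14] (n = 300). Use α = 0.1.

Expected: [120.0, 90.0, 60.0, 30.0]. χ² = 10.092. df = 3, critical = 6.251. Reject H₀.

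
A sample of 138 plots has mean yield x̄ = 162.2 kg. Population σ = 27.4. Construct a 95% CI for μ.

CI = x̄ ± z*(σ/√n) = 162.2 ± 1.96(27.4/√138) = 162.2 ± 4.57 = (157.63, 166.77)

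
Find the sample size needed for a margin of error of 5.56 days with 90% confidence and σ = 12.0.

n = (z*σ/E)² = (1.645×12.0/5.56)² = 12.6 → n = 13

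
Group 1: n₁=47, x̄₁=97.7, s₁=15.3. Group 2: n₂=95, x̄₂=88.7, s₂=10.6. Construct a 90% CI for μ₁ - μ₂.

Difference = 9.0. SE = √(15.3²/47 + 10.6²/95) = 2.483. CI = (4.92, 13.08)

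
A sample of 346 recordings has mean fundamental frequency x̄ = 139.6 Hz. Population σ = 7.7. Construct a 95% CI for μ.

CI = x̄ ± z*(σ/√n) = 139.6 ± 1.96(7.7/√346) = 139.6 ± 0.81 = (138.79, 140.41)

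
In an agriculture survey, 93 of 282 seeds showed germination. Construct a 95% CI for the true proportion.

p̂ = 0.33. CI = p̂ ± z*√(p̂(1-p̂)/n) = (0.275, 0.385)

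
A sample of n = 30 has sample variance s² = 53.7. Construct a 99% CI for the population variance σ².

df = 29. χ²_{0.005} = 52.336, χ²_{0.995} = 13.121. CI for σ² = ((n-1)s²/χ²_{α/2}, (n-1)s²/χ²_{1-α/2}) = (29·53.7/52.336, 29·53.7/13.121) = (29.76, 118.69)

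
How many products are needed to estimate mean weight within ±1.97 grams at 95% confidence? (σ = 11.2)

n = (z*σ/E)² = (1.96×11.2/1.97)² = 124.2 → n = 125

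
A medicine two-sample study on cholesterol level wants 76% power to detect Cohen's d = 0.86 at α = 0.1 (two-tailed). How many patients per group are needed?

z_{α/2} = 1.645, z_β = Φ⁻¹(0.76) = 0.706. For large effect (d = 0.86): n per group = 2(z_{α/2} + z_β)²/d² = 2(1.645 + 0.706)²/0.86² = 14.9 → 15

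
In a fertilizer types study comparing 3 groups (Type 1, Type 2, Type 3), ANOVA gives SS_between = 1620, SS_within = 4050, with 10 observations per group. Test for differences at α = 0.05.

df_between = 2, df_within = 27. F = MS_between/MS_within = 810.0/150.0 = 5.4. F_crit ≈ 3.354. Reject H₀. At least one mean differs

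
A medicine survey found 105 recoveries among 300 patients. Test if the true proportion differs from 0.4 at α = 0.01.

p̂ = 0.35, p₀ = 0.4. z = (p̂ - p₀)/√(p₀(1-p₀)/n) = -1.768. Critical: ±2.576. Fail to reject H₀.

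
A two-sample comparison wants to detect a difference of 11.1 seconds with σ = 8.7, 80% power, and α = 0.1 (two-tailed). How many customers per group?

n per group = 2(z_α/2 + z_β)²σ²/d² = 2×(1.645 + 0.84)²×8.7²/11.1² = 7.6 → n = 8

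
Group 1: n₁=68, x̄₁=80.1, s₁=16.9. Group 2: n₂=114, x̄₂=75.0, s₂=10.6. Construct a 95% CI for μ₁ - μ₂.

Difference = 5.1. SE = √(16.9²/68 + 10.6²/114) = 2.277. CI = (0.64, 9.56)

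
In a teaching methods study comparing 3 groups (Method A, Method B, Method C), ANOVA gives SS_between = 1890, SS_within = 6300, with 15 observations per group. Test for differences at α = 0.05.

df_between = 2, df_within = 42. F = MS_between/MS_within = 945.0/150.0 = 6.3. F_crit ≈ 3.22. Reject H₀. At least one mean differs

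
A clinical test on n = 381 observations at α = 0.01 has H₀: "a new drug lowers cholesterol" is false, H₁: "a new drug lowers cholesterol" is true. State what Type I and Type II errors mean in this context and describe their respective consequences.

Type I (false positive): concluding that a new drug lowers cholesterol when it is not — approving an ineffective drug — patients take a useless medication and may skip effective alternatives. Type II (false negative): failing to conclude that a new drug lowers cholesterol when it is — shelving an effective drug — patients miss out on a treatment that would have helped. Which is costlier depends on domain priorities and is a judgement call rather than a statistical fact.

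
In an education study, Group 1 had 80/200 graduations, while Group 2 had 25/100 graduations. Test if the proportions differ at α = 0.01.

p̂₁ = 0.4, p̂₂ = 0.25, pooled p̂ = 0.35. z = 2.568. Critical: ±2.576. Fail to reject H₀.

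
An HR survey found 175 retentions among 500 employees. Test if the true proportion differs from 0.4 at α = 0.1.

p̂ = 0.35, p₀ = 0.4. z = (p̂ - p₀)/√(p₀(1-p₀)/n) = -2.282. Critical: ±1.645. Reject H₀.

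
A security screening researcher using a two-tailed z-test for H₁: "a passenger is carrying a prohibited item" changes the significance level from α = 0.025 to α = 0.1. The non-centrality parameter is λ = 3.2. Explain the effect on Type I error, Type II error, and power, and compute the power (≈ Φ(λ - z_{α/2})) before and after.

Increasing α from 0.025 to 0.1:
• Type I error rate increases (α is the Type I rate by definition).
• Critical value moves from z_{α/2} = 2.241 to 1.645, so power = Φ(λ - z_{α/2}) goes from Φ(3.2 - 2.241) = 0.831 to Φ(3.2 - 1.645) = 0.94.
• Type II error rate β = 1 - power therefore decreases (0.169 → 0.06).
Appropriate when false negatives are costly — here, letting a prohibited item through — security breach.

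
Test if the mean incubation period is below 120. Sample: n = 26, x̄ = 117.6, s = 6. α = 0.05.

t = (117.6 - 120)/(6/√26) = -2.04, df = 25. Critical t = -1.708. Reject H₀.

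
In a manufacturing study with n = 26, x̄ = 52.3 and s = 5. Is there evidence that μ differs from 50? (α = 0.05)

t = (x̄ - μ₀)/(s/√n) = (52.3 - 50)/(5/√26) = 2.346. df = 25, critical t = ±2.06. Reject H₀.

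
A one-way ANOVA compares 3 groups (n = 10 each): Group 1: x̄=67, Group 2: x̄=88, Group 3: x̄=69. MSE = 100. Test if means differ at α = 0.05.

Grand mean = 74.67. SS_between = 2686.67, MS_between = 1343.33. F = 13.433, F_crit ≈ 3.354. Reject H₀.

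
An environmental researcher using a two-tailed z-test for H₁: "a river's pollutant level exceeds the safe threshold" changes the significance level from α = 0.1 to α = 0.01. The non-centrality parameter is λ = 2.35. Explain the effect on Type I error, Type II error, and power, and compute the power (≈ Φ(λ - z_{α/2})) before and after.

Decreasing α from 0.1 to 0.01:
• Type I error rate decreases (α is the Type I rate by definition).
• Critical value moves from z_{α/2} = 1.645 to 2.576, so power = Φ(λ - z_{α/2}) goes from Φ(2.35 - 1.645) = 0.76 to Φ(2.35 - 2.576) = 0.411.
• Type II error rate β = 1 - power therefore increases (0.24 → 0.589).
Appropriate when false positives are costly — here, shutting down a compliant factory unnecessarily.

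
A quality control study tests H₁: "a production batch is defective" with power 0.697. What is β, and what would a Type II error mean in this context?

β = 1 - power = 1 - 0.697 = 0.303. A Type II error is failing to reject H₀ when H₀ is false (false negative) — here, failing to conclude that a production batch is defective when in fact it is true. Consequence: shipping a defective batch — faulty products reach customers.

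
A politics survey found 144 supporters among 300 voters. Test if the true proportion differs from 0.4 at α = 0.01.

p̂ = 0.48, p₀ = 0.4. z = (p̂ - p₀)/√(p₀(1-p₀)/n) = 2.828. Critical: ±2.576. Reject H₀.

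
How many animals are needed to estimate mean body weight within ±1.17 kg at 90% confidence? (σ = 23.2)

n = (z*σ/E)² = (1.645×23.2/1.17)² = 1064.0 → n = 1064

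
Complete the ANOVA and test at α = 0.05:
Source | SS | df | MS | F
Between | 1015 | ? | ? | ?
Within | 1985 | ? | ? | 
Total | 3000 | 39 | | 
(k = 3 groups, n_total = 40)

df_between = 2, df_within = 37. MS_between = 507.5, MS_within = 53.65. F = 9.46, F_crit ≈ 3.252. Reject H₀.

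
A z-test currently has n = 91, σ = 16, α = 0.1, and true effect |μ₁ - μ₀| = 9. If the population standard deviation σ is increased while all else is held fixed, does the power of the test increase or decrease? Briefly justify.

Power decreases: a larger σ inflates the standard error σ/√n, pulling the sampling distribution under H₁ back toward the critical value.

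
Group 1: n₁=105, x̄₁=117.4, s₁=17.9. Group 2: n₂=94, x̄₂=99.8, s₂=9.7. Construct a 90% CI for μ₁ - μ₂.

Difference = 17.6. SE = √(17.9²/105 + 9.7²/94) = 2.013. CI = (14.29, 20.91)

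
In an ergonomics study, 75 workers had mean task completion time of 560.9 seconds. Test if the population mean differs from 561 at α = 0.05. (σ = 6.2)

z = (x̄ - μ₀)/(σ/√n) = (560.9 - 561)/(6.2/√75) = -0.14. Critical value: ±1.96. Since |-0.14| ≤ 1.96, Fail to reject H₀.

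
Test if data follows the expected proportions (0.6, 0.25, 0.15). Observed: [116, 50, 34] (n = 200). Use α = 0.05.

Expected: [120.0, 50.0, 30.0]. χ² = 0.667. df = 2, critical = 5.991. Fail to reject H₀.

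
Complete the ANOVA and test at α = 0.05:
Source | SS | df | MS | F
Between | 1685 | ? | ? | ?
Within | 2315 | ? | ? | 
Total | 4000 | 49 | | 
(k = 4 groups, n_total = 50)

df_between = 3, df_within = 46. MS_between = 561.67, MS_within = 50.33. F = 11.161, F_crit ≈ 2.807. Reject H₀.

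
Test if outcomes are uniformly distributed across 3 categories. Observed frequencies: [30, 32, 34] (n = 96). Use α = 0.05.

Expected = 32 each. χ² = Σ(O-E)²/E = 0.25. df = 2, critical value = 5.991. Fail to reject H₀.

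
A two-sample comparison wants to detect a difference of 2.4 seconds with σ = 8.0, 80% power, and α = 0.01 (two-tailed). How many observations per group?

n per group = 2(z_α/2 + z_β)²σ²/d² = 2×(2.576 + 0.84)²×8.0²/2.4² = 259.3 → n = 260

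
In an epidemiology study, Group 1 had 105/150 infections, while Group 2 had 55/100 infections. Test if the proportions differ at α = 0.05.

p̂₁ = 0.7, p̂₂ = 0.55, pooled p̂ = 0.64. z = 2.421. Critical: ±1.96. Reject H₀.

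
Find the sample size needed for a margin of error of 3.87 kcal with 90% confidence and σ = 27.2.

n = (z*σ/E)² = (1.645×27.2/3.87)² = 133.7 → n = 134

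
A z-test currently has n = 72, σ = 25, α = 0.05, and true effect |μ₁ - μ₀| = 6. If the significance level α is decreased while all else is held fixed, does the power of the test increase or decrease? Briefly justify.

Power decreases: a smaller α raises the critical value, so less of the H₁ sampling distribution falls in the rejection region.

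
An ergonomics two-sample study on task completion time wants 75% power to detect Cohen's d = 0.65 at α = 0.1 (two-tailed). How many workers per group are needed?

z_{α/2} = 1.645, z_β = Φ⁻¹(0.75) = 0.674. For medium effect (d = 0.65): n per group = 2(z_{α/2} + z_β)²/d² = 2(1.645 + 0.674)²/0.65² = 25.5 → 26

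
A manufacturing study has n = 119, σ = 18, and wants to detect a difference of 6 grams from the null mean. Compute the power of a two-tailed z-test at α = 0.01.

SE = σ/√n = 18/√119 = 1.65. Non-centrality λ = d/SE = 6/1.65 = 3.636. Power ≈ Φ(λ - z_{α/2}) = Φ(3.636 - 2.576) = Φ(1.06) = 0.855.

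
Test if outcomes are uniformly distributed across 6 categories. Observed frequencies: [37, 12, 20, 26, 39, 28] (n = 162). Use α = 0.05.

Expected = 27 each. χ² = Σ(O-E)²/E = 19.259. df = 5, critical value = 11.07. Reject H₀.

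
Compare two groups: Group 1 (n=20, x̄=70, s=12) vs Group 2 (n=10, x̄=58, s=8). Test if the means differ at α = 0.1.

Pooled sp = 10.88. t = 2.849, df = 28. Critical t = ±1.701. Reject H₀.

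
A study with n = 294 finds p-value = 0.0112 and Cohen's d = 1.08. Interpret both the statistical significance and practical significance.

Statistically significant (p = 0.0112 < 0.05). Cohen's d = 1.08 indicates a large effect size. Both statistical and practical significance should be considered.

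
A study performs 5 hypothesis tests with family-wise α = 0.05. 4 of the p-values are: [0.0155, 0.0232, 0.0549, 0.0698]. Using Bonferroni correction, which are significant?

Bonferroni α = 0.05/5 = 0.01. None of the given p-values are significant.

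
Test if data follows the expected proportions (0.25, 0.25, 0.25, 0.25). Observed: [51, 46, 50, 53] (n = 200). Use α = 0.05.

Expected: [50.0, 50.0, 50.0, 50.0]. χ² = 0.52. df = 3, critical = 7.815. Fail to reject H₀.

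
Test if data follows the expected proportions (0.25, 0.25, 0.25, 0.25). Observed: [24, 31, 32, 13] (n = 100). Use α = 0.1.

Expected: [25.0, 25.0, 25.0, 25.0]. χ² = 9.2. df = 3, critical = 6.251. Reject H₀.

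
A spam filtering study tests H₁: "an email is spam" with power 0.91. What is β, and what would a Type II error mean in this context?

β = 1 - power = 1 - 0.91 = 0.09. A Type II error is failing to reject H₀ when H₀ is false (false negative) — here, failing to conclude that an email is spam when in fact it is true. Consequence: a spam email lands in the inbox.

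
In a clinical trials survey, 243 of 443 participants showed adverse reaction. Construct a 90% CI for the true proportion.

p̂ = 0.549. CI = p̂ ± z*√(p̂(1-p̂)/n) = (0.51, 0.587)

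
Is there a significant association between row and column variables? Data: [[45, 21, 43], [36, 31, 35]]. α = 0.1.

χ² = 3.515. df = 2, critical = 4.605. Fail to reject H₀. No evidence of dependence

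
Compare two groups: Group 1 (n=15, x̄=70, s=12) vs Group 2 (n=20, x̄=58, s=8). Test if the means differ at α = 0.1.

Pooled sp = 9.9. t = 3.55, df = 33. Critical t = ±1.692. Reject H₀.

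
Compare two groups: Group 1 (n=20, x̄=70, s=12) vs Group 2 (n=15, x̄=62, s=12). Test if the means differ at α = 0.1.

Pooled sp = 12.0. t = 1.952, df = 33. Critical t = ±1.692. Reject H₀.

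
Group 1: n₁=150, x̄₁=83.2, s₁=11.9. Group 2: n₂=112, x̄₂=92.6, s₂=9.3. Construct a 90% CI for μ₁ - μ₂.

Difference = -9.4. SE = √(11.9²/150 + 9.3²/112) = 1.31. CI = (-11.56, -7.24)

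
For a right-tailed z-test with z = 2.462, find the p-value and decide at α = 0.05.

p = P(Z > 2.462) = 1 - Φ(2.462) ≈ 0.0069. Since p < 0.05, reject H₀ (significant) at α = 0.05.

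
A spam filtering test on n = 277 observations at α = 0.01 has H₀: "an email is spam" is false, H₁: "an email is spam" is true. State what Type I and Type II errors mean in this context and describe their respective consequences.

Type I (false positive): concluding that an email is spam when it is not — a legitimate email is sent to the spam folder and the user misses it. Type II (false negative): failing to conclude that an email is spam when it is — a spam email lands in the inbox. Which is costlier depends on domain priorities and is a judgement call rather than a statistical fact.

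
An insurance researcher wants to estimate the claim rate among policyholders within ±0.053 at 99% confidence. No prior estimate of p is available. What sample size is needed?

Conservative approach: use p = 0.5 (maximizes p(1-p) = 0.25). n = z²(0.25)/E² = 2.576²×0.25/0.053² = 590.6 → n = 591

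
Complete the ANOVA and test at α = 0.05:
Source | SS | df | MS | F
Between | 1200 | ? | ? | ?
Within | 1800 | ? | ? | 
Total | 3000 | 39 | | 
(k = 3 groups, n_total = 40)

df_between = 2, df_within = 37. MS_between = 600.0, MS_within = 48.65. F = 12.333, F_crit ≈ 3.252. Reject H₀.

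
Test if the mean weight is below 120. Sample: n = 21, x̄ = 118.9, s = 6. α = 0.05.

t = (118.9 - 120)/(6/√21) = -0.84, df = 20. Critical t = -1.725. Fail to reject H₀.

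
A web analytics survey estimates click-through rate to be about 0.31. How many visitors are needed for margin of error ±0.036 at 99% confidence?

n = z²p(1-p)/E² = 2.576²×0.31×0.69/0.036² = 1095.2 → n = 1096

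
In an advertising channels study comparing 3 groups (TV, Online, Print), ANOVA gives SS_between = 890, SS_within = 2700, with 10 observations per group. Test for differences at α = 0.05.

df_between = 2, df_within = 27. F = MS_between/MS_within = 445.0/100.0 = 4.45. F_crit ≈ 3.354. Reject H₀. At least one mean differs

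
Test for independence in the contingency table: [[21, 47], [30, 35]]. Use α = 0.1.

χ² = 3.278. df = 1, critical = 2.706. Reject H₀. Variables are dependent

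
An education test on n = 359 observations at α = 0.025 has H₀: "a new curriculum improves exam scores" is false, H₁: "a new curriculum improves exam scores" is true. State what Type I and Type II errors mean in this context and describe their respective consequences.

Type I (false positive): concluding that a new curriculum improves exam scores when it is not — adopting a curriculum that gives no real benefit — disruption for nothing. Type II (false negative): failing to conclude that a new curriculum improves exam scores when it is — keeping the old curriculum when the new one would have helped students. Which is costlier depends on domain priorities and is a judgement call rather than a statistical fact.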